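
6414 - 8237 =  - 1823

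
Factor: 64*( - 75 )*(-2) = 9600 = 2^7*3^1*5^2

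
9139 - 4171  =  4968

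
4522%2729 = 1793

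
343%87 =82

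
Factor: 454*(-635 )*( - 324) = 2^3*3^4 * 5^1*127^1*227^1 = 93405960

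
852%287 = 278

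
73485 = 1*73485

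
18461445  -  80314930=-61853485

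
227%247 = 227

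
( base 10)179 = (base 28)6b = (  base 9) 218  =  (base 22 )83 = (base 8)263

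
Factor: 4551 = 3^1*37^1*41^1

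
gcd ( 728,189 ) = 7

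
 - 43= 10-53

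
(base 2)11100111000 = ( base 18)5cc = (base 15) 833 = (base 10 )1848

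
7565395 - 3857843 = 3707552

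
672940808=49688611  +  623252197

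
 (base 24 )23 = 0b110011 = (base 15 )36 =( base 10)51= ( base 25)21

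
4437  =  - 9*( - 493)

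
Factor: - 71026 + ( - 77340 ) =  - 2^1 * 31^1*2393^1 = - 148366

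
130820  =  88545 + 42275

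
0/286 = 0  =  0.00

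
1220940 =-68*(-17955)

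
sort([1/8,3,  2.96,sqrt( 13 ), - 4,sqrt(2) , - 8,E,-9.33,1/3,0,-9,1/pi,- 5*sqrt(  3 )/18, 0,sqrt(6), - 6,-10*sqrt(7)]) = [ - 10*sqrt( 7), - 9.33,  -  9 , - 8, - 6, - 4,-5*sqrt( 3 )/18,0, 0,1/8, 1/pi, 1/3, sqrt( 2),  sqrt( 6), E,2.96, 3 , sqrt ( 13 )]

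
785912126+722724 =786634850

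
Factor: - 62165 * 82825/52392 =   -  2^ ( - 3)*3^(-1) * 5^3*37^( - 1)*59^( - 1)*3313^1 *12433^1 = - 5148816125/52392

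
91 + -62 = 29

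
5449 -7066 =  - 1617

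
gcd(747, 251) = 1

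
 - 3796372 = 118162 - 3914534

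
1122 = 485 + 637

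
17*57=969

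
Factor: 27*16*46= 2^5*3^3*23^1=19872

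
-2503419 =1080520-3583939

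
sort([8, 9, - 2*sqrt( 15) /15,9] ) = [ - 2*sqrt( 15 ) /15,8 , 9, 9] 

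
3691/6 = 615 + 1/6 =615.17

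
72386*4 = 289544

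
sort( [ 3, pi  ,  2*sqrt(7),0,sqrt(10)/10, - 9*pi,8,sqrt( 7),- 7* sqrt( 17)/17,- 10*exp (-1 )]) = [-9*pi, - 10*exp(  -  1), - 7*sqrt(17 )/17,0, sqrt ( 10)/10, sqrt(7),3,pi,2*sqrt( 7 ),8 ]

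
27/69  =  9/23=0.39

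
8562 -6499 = 2063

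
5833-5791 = 42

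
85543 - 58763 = 26780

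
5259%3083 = 2176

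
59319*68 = 4033692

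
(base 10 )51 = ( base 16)33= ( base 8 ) 63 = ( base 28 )1N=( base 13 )3C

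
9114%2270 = 34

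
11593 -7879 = 3714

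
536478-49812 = 486666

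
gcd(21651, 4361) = 7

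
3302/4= 1651/2 = 825.50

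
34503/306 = 112 + 77/102=112.75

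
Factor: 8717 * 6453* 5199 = 292447914399= 3^4 * 23^1*239^1*379^1*1733^1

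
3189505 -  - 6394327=9583832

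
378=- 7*( - 54 ) 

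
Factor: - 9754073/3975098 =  - 2^(  -  1) * 7^1*17^1*81967^1*1987549^ (- 1) 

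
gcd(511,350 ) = 7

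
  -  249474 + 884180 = 634706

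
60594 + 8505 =69099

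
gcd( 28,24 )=4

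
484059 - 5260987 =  - 4776928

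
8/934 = 4/467 = 0.01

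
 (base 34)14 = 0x26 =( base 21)1h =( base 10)38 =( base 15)28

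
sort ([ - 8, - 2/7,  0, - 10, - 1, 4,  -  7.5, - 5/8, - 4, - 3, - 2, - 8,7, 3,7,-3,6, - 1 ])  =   [-10,-8, - 8, - 7.5,-4,- 3, - 3,-2, - 1, - 1,-5/8, - 2/7,0,3, 4, 6,7,7 ]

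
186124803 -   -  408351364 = 594476167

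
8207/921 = 8207/921 =8.91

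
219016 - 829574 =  - 610558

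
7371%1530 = 1251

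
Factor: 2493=3^2 * 277^1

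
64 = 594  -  530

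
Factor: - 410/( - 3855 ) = 2^1*3^( - 1)*41^1 *257^( - 1 ) = 82/771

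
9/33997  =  9/33997=0.00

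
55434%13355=2014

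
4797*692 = 3319524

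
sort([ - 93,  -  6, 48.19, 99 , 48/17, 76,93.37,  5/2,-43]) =[  -  93 , - 43, - 6, 5/2, 48/17,48.19, 76,93.37 , 99 ] 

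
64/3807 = 64/3807  =  0.02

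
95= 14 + 81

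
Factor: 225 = 3^2*5^2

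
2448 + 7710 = 10158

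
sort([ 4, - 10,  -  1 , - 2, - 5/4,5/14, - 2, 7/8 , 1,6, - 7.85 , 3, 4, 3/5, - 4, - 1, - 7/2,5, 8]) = [ - 10,- 7.85, - 4, - 7/2 , - 2,- 2, - 5/4,  -  1,-1, 5/14 , 3/5,7/8, 1, 3, 4, 4, 5 , 6 , 8]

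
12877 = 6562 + 6315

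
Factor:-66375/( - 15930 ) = 25/6 = 2^( -1 )*3^( - 1)*5^2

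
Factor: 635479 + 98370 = 733849^1 = 733849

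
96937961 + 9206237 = 106144198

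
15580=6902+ 8678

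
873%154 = 103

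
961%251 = 208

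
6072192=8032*756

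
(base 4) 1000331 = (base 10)4157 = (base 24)755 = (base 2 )1000000111101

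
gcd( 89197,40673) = 1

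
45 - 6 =39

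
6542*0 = 0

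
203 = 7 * 29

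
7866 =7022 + 844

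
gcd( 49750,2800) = 50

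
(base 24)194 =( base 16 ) 31C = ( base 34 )ne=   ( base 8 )1434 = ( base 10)796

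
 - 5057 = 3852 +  - 8909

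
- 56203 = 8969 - 65172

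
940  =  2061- 1121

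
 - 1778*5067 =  - 9009126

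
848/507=1 + 341/507 = 1.67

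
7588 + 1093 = 8681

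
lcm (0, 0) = 0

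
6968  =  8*871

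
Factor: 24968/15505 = 2^3*5^( - 1)*7^ ( - 1 )*443^(-1)*3121^1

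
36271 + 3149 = 39420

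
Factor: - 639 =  - 3^2*71^1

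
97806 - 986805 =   -  888999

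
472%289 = 183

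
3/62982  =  1/20994= 0.00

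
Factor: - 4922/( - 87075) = 2^1*3^ ( - 4 )*5^( - 2 )*23^1*43^( - 1)*107^1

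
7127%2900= 1327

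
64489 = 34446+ 30043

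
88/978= 44/489 = 0.09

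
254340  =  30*8478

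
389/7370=389/7370=0.05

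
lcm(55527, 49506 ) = 4108998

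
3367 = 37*91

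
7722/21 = 367+5/7 = 367.71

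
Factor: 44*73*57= 2^2*3^1*11^1*19^1*73^1  =  183084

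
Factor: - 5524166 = -2^1*2762083^1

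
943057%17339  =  6751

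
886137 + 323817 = 1209954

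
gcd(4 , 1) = 1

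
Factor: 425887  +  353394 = 107^1*7283^1  =  779281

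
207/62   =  3+21/62 =3.34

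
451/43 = 10 +21/43  =  10.49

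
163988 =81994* 2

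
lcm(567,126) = 1134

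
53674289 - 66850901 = -13176612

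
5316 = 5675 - 359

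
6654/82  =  81 + 6/41 = 81.15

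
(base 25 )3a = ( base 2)1010101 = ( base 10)85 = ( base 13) 67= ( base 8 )125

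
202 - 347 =-145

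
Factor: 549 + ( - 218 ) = 331^1 = 331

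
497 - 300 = 197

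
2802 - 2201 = 601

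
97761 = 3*32587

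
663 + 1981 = 2644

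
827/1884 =827/1884= 0.44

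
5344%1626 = 466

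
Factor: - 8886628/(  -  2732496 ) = 2^( - 2)*3^( - 1 )*13^ (  -  1 )*29^ ( - 1)*151^( - 1)*2221657^1 = 2221657/683124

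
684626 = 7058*97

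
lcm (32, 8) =32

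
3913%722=303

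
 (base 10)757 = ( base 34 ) m9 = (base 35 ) lm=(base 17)2a9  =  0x2f5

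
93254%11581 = 606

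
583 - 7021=  -  6438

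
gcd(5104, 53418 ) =58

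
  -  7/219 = - 1 + 212/219 = - 0.03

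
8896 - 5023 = 3873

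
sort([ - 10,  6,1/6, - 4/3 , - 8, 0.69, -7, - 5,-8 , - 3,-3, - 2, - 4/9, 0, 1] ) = [-10, - 8,  -  8,-7, - 5, - 3, - 3, - 2, - 4/3, - 4/9, 0,  1/6, 0.69, 1,6]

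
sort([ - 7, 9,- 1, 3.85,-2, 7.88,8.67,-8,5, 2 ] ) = [- 8, - 7, - 2,- 1, 2, 3.85,5,  7.88, 8.67 , 9 ] 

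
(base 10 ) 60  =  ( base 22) 2g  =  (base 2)111100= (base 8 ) 74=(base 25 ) 2A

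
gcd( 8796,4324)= 4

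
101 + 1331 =1432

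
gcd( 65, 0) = 65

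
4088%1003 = 76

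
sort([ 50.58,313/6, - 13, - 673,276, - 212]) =[ - 673 ,-212, - 13,50.58,313/6,276 ] 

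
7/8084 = 7/8084=   0.00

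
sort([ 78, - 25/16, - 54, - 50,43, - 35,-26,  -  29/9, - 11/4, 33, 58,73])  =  [ - 54,-50, - 35,-26, - 29/9, - 11/4, - 25/16, 33,43, 58, 73,78] 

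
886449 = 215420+671029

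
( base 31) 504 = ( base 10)4809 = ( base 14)1A77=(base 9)6533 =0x12C9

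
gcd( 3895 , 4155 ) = 5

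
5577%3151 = 2426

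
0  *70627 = 0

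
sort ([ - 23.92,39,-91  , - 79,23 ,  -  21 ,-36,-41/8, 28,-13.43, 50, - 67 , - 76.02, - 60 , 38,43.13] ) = [ -91, - 79,-76.02, - 67,-60, - 36,-23.92, - 21, - 13.43,-41/8,23, 28,38,39, 43.13,50 ] 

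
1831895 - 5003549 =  - 3171654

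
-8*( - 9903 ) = 79224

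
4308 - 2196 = 2112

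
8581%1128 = 685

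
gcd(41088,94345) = 1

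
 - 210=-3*70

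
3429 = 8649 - 5220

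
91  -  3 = 88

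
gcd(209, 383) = 1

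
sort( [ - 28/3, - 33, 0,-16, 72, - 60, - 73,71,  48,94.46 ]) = [ - 73, - 60, - 33 ,  -  16,-28/3, 0,48, 71, 72,94.46 ]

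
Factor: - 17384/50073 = -2^3*3^ ( - 1) * 41^1*53^1*16691^( - 1 )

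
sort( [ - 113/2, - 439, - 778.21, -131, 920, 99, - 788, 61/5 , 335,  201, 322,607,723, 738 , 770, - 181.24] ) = [ - 788, - 778.21, - 439,-181.24, - 131, - 113/2,  61/5, 99,201 , 322, 335,607, 723,738,770,920 ] 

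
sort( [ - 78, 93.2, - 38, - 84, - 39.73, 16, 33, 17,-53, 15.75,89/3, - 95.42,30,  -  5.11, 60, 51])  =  [ - 95.42, - 84, - 78,  -  53, - 39.73, - 38, - 5.11, 15.75,16,17,89/3, 30, 33, 51, 60, 93.2 ]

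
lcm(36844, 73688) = 73688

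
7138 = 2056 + 5082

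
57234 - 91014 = -33780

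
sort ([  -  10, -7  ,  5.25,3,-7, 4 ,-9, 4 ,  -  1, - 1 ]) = [ - 10,-9,-7,-7,-1,-1,3, 4,4, 5.25 ] 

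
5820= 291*20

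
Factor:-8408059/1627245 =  - 3^(  -  2)*5^( - 1)*11^1*36161^(-1 )*764369^1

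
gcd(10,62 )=2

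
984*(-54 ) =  - 53136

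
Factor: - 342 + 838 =496 = 2^4*31^1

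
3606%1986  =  1620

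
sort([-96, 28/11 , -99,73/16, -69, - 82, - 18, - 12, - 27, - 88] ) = [ - 99, - 96,-88, - 82, - 69, - 27, - 18, - 12, 28/11, 73/16 ] 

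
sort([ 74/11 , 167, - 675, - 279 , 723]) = [ - 675,-279,74/11 , 167, 723 ] 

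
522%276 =246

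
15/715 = 3/143 = 0.02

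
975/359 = 975/359 =2.72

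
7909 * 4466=35321594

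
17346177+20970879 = 38317056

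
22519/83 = 271 +26/83=   271.31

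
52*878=45656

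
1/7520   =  1/7520 = 0.00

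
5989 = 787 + 5202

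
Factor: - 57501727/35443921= -47^1 * 239^1*5119^1*35443921^( - 1)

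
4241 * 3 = 12723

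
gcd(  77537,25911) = 1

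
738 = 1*738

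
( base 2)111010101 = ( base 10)469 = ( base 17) 1aa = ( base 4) 13111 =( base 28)gl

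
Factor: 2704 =2^4*13^2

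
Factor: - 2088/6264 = -3^( - 1)=   -1/3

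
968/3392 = 121/424 = 0.29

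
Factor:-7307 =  - 7307^1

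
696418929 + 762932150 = 1459351079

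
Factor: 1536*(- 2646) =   -  4064256  =  -2^10*3^4*7^2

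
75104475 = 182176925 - 107072450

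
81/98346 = 27/32782 = 0.00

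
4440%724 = 96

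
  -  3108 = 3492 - 6600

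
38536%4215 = 601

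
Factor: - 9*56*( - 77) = 38808=   2^3*3^2*7^2  *11^1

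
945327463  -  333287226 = 612040237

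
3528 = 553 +2975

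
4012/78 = 51 + 17/39 = 51.44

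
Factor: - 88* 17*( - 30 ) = 44880   =  2^4 * 3^1*5^1 *11^1*17^1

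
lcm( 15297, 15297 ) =15297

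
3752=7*536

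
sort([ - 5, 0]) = [ - 5 , 0 ] 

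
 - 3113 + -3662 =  - 6775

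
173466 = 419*414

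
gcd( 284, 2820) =4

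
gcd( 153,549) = 9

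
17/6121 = 17/6121 = 0.00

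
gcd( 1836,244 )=4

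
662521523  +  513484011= 1176005534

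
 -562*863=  - 485006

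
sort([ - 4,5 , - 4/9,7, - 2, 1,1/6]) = [ - 4, - 2, - 4/9, 1/6, 1, 5, 7]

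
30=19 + 11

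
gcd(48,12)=12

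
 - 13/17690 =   -  13/17690 =- 0.00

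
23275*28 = 651700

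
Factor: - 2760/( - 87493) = 2^3*3^1*5^1*7^(-1 )*23^1*29^( - 1) * 431^( -1 )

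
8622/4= 4311/2= 2155.50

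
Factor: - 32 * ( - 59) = 1888= 2^5*59^1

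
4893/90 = 1631/30= 54.37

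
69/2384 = 69/2384 = 0.03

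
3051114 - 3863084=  - 811970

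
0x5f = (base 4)1133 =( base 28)3B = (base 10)95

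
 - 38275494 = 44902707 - 83178201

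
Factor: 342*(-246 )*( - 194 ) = 16321608 = 2^3*3^3 * 19^1*41^1*97^1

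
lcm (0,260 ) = 0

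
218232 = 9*24248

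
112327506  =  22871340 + 89456166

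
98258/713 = 98258/713 = 137.81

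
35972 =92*391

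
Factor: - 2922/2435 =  - 2^1 * 3^1*5^( - 1) = - 6/5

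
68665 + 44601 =113266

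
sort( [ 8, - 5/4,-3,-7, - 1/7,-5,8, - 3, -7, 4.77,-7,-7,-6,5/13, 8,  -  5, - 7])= [ - 7,- 7, - 7,-7 ,-7,-6, - 5, - 5,-3,-3,-5/4, - 1/7  ,  5/13 , 4.77,8, 8,8]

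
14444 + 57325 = 71769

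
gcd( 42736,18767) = 1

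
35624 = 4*8906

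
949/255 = 3  +  184/255=3.72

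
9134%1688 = 694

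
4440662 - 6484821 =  - 2044159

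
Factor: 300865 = 5^1*19^1*3167^1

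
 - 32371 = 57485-89856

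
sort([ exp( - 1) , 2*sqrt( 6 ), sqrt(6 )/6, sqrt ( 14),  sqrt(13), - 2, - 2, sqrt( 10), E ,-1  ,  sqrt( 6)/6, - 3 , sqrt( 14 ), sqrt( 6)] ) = [-3, - 2,  -  2 , - 1, exp( -1 ), sqrt( 6)/6, sqrt( 6 )/6,sqrt( 6 ),E,sqrt(10 ), sqrt( 13) , sqrt ( 14) , sqrt(  14),2*sqrt( 6) ]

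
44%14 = 2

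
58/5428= 29/2714 = 0.01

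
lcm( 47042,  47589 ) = 4092654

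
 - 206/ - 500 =103/250 = 0.41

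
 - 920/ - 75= 12 + 4/15 = 12.27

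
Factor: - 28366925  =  -5^2*53^1*79^1*271^1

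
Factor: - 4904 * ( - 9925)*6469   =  314860461800 =2^3 * 5^2*397^1*613^1*6469^1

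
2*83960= 167920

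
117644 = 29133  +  88511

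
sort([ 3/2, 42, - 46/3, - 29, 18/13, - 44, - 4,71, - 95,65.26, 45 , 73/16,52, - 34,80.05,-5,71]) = [ - 95, - 44, - 34, - 29,- 46/3, - 5, - 4, 18/13,3/2 , 73/16,42, 45,52,  65.26,71,71,80.05]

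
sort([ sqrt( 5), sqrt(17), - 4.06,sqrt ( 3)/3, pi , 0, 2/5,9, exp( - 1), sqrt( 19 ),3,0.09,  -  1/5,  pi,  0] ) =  [ - 4.06, - 1/5, 0, 0, 0.09, exp ( - 1),2/5,sqrt(3 ) /3,  sqrt( 5 ),3,pi,pi,  sqrt( 17), sqrt( 19),9]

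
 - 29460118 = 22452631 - 51912749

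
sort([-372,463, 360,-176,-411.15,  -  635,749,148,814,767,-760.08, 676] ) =[ - 760.08, - 635, - 411.15, - 372,-176,148 , 360,  463, 676, 749,  767,814 ]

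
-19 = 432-451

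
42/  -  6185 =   -  1 + 6143/6185 = - 0.01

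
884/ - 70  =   - 442/35 = - 12.63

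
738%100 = 38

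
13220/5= 2644= 2644.00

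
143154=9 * 15906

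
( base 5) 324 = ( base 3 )10022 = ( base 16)59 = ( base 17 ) 54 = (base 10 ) 89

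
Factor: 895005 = 3^2*5^1*19889^1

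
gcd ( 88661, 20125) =1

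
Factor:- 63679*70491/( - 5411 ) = 3^1*11^1*773^( - 1 )*827^1*23497^1 = 641256627/773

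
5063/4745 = 5063/4745 = 1.07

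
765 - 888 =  - 123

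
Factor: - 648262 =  - 2^1 * 324131^1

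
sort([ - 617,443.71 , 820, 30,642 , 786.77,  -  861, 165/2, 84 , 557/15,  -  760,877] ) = [ - 861, - 760, - 617,30,557/15,165/2,84, 443.71,642, 786.77,820,877]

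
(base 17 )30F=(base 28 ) 13E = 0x372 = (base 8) 1562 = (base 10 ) 882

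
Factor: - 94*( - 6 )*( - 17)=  -2^2*3^1 * 17^1*47^1= -9588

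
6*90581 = 543486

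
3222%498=234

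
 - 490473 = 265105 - 755578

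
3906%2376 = 1530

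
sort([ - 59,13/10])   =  [ - 59, 13/10]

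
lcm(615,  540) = 22140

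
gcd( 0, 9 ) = 9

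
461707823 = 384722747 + 76985076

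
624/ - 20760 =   -  1  +  839/865 = -0.03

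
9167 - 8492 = 675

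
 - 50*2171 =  - 108550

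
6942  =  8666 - 1724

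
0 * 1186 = 0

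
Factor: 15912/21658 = 2^2*3^2*7^( - 2 ) = 36/49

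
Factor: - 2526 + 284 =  - 2242 = - 2^1*19^1* 59^1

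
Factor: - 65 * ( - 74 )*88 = 2^4*5^1*11^1*13^1 * 37^1 = 423280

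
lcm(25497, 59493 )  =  178479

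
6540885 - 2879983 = 3660902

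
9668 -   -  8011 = 17679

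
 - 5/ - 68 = 5/68 = 0.07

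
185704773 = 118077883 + 67626890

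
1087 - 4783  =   -3696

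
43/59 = 43/59 = 0.73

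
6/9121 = 6/9121 = 0.00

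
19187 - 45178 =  - 25991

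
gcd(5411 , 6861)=1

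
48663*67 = 3260421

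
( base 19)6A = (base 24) 54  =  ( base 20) 64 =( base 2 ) 1111100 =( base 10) 124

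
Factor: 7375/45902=125/778  =  2^( - 1 )*5^3*389^( -1 ) 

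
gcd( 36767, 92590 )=1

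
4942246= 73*67702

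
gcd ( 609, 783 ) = 87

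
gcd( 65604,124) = 4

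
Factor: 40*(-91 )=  - 2^3*5^1*7^1*13^1 = - 3640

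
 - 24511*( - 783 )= 19192113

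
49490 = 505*98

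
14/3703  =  2/529 = 0.00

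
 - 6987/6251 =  - 6987/6251 = -1.12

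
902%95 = 47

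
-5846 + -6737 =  - 12583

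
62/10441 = 62/10441 = 0.01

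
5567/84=5567/84  =  66.27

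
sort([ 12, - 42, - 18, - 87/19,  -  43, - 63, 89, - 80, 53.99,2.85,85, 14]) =[- 80, - 63 , - 43, - 42, - 18, - 87/19,  2.85,12,14,53.99 , 85, 89]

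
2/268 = 1/134 = 0.01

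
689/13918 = 689/13918 = 0.05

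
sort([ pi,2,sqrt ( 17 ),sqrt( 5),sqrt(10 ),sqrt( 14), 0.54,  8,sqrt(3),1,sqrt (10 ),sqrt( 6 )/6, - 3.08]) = [ - 3.08, sqrt(6)/6 , 0.54, 1 , sqrt( 3),  2,  sqrt( 5), pi,  sqrt( 10), sqrt(10),  sqrt(14),sqrt( 17),  8]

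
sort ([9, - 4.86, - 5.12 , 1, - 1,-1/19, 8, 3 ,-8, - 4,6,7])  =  [ - 8, - 5.12,- 4.86, - 4, -1, - 1/19, 1,3,6, 7, 8  ,  9 ] 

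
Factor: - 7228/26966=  - 26/97 =- 2^1*13^1*97^(-1 )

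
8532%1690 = 82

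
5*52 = 260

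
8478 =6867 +1611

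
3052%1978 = 1074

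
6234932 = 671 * 9292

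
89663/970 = 89663/970 = 92.44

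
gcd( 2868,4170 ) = 6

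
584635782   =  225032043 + 359603739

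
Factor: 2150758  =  2^1*131^1*8209^1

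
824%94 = 72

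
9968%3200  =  368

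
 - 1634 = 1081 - 2715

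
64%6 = 4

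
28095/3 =9365 = 9365.00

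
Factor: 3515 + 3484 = 6999 = 3^1*2333^1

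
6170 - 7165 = -995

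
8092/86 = 94 + 4/43 = 94.09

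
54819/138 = 397+ 11/46 = 397.24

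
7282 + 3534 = 10816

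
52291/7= 52291/7 = 7470.14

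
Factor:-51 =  - 3^1*17^1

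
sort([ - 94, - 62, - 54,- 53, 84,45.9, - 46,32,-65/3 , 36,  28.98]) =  [ -94, - 62, - 54, - 53, - 46,-65/3, 28.98, 32,36, 45.9, 84 ] 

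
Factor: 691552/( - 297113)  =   - 2^5 * 21611^1 * 297113^ (-1 ) 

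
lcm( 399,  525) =9975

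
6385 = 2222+4163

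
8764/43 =203 + 35/43 = 203.81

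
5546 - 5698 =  - 152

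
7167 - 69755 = -62588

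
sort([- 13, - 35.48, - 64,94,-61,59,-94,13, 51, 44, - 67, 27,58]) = [ - 94,-67 , - 64,- 61,  -  35.48, - 13, 13,  27, 44, 51 , 58,59 , 94 ]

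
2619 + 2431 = 5050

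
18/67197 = 6/22399=0.00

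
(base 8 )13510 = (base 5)142320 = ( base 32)5q8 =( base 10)5960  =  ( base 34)55A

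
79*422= 33338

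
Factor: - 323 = -17^1*19^1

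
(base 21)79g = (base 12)1AA4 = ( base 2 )110011011100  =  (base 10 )3292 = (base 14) 12b2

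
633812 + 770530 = 1404342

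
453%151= 0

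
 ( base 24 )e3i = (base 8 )17732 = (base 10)8154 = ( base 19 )13b3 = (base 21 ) ia6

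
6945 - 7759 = -814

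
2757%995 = 767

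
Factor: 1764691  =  1764691^1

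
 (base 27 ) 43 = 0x6F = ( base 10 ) 111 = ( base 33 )3C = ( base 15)76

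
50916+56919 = 107835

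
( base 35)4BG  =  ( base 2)1010010110101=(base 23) a0b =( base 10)5301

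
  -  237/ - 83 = 2+ 71/83 = 2.86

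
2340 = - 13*( - 180)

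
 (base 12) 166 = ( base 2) 11011110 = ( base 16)de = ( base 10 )222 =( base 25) 8M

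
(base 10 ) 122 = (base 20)62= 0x7a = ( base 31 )3t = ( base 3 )11112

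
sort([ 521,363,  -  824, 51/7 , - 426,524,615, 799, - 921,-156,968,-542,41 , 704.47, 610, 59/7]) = [ - 921,-824, - 542, - 426, - 156,51/7,59/7 , 41, 363,  521,524, 610,  615, 704.47,799,968]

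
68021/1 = 68021 =68021.00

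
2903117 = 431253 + 2471864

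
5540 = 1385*4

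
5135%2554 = 27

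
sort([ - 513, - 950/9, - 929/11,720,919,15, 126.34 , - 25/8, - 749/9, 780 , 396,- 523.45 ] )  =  [  -  523.45, - 513 , - 950/9,- 929/11, - 749/9, - 25/8, 15,126.34, 396,720, 780, 919 ]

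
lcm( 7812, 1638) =101556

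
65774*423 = 27822402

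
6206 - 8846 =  - 2640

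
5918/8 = 739  +  3/4 = 739.75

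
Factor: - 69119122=-2^1*29^1*257^1*4637^1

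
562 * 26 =14612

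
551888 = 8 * 68986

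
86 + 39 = 125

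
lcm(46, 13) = 598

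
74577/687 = 108 +127/229 = 108.55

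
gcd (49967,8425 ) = 1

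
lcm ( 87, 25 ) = 2175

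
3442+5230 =8672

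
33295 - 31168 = 2127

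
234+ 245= 479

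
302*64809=19572318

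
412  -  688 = - 276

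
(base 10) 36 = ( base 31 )15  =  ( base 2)100100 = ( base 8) 44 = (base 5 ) 121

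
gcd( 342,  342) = 342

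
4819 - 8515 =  - 3696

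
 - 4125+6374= 2249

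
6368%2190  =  1988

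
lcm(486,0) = 0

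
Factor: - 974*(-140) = 136360 = 2^3 * 5^1 *7^1*487^1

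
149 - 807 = -658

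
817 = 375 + 442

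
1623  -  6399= - 4776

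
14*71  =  994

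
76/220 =19/55  =  0.35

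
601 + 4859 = 5460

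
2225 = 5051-2826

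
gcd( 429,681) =3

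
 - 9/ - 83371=9/83371 = 0.00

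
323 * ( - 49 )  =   - 15827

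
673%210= 43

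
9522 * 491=4675302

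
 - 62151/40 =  - 1554 + 9/40 = -1553.78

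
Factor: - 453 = -3^1*151^1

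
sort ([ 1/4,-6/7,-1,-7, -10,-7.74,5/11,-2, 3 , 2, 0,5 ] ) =[ - 10 ,-7.74,-7,-2, - 1,-6/7,0,1/4,5/11, 2,3,5 ] 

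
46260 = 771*60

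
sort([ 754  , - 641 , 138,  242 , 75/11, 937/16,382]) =[ - 641, 75/11,  937/16, 138,242 , 382,754]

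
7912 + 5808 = 13720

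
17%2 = 1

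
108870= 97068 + 11802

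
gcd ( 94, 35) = 1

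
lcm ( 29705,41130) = 534690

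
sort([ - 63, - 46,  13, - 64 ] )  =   [ - 64 , -63, - 46, 13]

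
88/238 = 44/119 = 0.37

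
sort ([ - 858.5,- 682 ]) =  [ - 858.5, - 682] 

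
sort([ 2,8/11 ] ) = [8/11, 2] 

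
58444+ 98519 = 156963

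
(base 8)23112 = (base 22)k5c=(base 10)9802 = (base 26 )ed0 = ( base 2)10011001001010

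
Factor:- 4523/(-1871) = 1871^( - 1)*4523^1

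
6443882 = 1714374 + 4729508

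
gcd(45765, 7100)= 5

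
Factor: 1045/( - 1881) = - 5/9 = -3^(-2 ) * 5^1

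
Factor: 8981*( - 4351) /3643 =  - 7^1*19^1*229^1 *1283^1 * 3643^( - 1 )=   - 39076331/3643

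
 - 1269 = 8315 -9584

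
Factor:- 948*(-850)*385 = 2^3*3^1*5^3*7^1*11^1*17^1*79^1 = 310233000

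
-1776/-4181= 48/113 =0.42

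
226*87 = 19662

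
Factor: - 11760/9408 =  - 5/4 = - 2^( - 2)*5^1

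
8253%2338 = 1239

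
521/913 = 521/913 = 0.57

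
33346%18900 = 14446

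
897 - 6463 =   -  5566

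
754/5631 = 754/5631 = 0.13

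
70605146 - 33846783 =36758363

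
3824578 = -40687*( -94)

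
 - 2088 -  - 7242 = 5154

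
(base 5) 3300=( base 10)450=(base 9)550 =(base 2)111000010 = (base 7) 1212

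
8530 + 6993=15523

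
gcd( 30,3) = 3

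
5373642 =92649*58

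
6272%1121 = 667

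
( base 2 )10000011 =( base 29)4F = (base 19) 6h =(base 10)131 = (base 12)AB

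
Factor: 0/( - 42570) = 0 = 0^1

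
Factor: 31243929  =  3^1*43^1*242201^1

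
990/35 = 198/7 = 28.29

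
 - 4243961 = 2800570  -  7044531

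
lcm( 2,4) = 4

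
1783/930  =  1783/930 = 1.92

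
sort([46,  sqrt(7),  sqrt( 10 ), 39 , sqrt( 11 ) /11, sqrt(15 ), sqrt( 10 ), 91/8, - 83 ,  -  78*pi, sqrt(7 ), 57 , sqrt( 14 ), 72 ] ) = [ - 78*pi, - 83, sqrt(11 ) /11, sqrt( 7 ), sqrt( 7), sqrt( 10 ),  sqrt ( 10 ), sqrt ( 14), sqrt( 15),91/8, 39,46,57, 72]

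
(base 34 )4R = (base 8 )243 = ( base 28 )5n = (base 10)163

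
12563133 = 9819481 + 2743652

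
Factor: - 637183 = - 521^1* 1223^1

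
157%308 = 157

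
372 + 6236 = 6608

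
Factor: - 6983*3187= - 22254821= -  3187^1*6983^1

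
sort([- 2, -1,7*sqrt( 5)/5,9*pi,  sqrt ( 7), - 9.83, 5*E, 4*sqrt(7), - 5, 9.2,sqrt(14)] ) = [ - 9.83, - 5 , - 2, - 1 , sqrt(7), 7 * sqrt(5)/5, sqrt( 14), 9.2,4*sqrt(7),5*E, 9*pi ] 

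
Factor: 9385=5^1 * 1877^1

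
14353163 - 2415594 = 11937569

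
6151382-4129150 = 2022232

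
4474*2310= 10334940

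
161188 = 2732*59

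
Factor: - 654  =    -  2^1*3^1*109^1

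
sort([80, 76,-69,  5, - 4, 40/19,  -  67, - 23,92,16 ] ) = [ - 69, - 67,- 23,  -  4,40/19,5, 16,76,80,92 ] 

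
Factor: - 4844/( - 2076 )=7/3 = 3^( - 1)*7^1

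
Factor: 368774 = 2^1 * 7^2*53^1*71^1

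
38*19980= 759240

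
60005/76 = 789 + 41/76 = 789.54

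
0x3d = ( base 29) 23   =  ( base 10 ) 61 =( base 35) 1q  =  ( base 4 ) 331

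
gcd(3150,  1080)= 90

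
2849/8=356 + 1/8 = 356.12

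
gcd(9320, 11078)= 2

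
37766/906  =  41 + 310/453= 41.68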